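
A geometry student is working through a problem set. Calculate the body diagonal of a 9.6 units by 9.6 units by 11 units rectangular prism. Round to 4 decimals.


Shape: rectangular box (space diagonal)
l = 9.6 units, w = 9.6 units, h = 11 units
Visualize: the diagonal of the base, then a right triangle with that diagonal and the height.
Formula: d = sqrt(l^2 + w^2 + h^2)
l^2 + w^2 + h^2 = 92.16 + 92.16 + 121 = 305.32
d = sqrt(305.32)
d = 17.4734
17.4734 units


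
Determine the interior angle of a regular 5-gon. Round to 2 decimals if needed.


Shape: regular pentagon (5 sides)
Formula: interior angle = (n - 2) * 180 / n
(n - 2) = 3
(n - 2) * 180 = 540
angle = 540 / 5
angle = 108
108 degrees


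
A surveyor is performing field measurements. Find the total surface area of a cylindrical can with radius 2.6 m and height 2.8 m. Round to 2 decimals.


Shape: closed cylinder
Radius r = 2.6 m, Height h = 2.8 m
Formula: SA = 2*pi*r^2 + 2*pi*r*h = 2*pi*r*(r + h)
r + h = 5.4
2 * r * (r + h) = 2 * 2.6 * 5.4 = 28.08
SA = 28.08 * pi
SA = 88.22
88.22 m^2


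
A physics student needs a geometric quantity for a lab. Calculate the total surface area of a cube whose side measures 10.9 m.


Shape: cube
Side s = 10.9 m
A cube has 6 square faces.
Formula: SA = 6 * s^2
s^2 = 118.81
SA = 6 * 118.81
SA = 712.86
712.86 m^2


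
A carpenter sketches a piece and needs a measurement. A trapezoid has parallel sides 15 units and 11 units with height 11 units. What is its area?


Shape: trapezoid
Parallel sides a = 15 units, b = 11 units; Height h = 11 units
Formula: A = (a + b) * h / 2
a + b = 15 + 11 = 26
A = 26 * 11 / 2
A = 286 / 2
A = 143
143 units^2


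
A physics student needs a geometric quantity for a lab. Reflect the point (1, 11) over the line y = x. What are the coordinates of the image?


Transformation: reflection
Original point: (1, 11)
Rule for reflection over y = x: (x, y) -> (y, x)
Apply: (1, 11) -> (11, 1)
(11, 1)


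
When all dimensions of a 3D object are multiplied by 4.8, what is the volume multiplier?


Linear scale factor k = 4.8
Rule: under a linear scaling by k, volumes scale by k^3.
k^3 = 4.8 * 4.8 * 4.8
k^3 = 23.04 * 4.8
k^3 = 110.592
Volume scales by a factor of 110.592.
110.592 (dimensionless)


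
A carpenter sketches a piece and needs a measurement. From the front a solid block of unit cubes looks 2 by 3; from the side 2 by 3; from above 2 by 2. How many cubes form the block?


Orthographic views of a solid rectangular block:
Front view 2 x 3 -> length = 2, height = 3
Side view 2 x 3 -> width = 2, height = 3 (consistent)
Top view 2 x 2 -> confirms length = 2, width = 2
The block is 2 x 2 x 3.
Total unit cubes = 2 * 2 * 3 = 12
12 unit cubes


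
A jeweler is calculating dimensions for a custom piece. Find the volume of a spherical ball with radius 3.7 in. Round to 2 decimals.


Shape: sphere
Radius r = 3.7 in
Formula: V = (4/3) * pi * r^3
r^3 = 50.653
(4/3) * 50.653 = 67.537333
V = 67.537333 * pi
V = 212.17
212.17 in^3


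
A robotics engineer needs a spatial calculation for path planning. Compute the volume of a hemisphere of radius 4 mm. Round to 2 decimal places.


Shape: hemisphere (half of a sphere)
Radius r = 4 mm
Formula: V = (1/2) * (4/3) * pi * r^3 = (2/3) * pi * r^3
r^3 = 64
(2/3) * 64 = 42.666667
V = 42.666667 * pi
V = 134.04
134.04 mm^3


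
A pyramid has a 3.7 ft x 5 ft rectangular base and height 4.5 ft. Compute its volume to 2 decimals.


Shape: rectangular pyramid
Base: 3.7 ft x 5 ft, Height h = 4.5 ft
Formula: V = (1/3) * base_area * h
base_area = 3.7 * 5 = 18.5
base_area * h = 18.5 * 4.5 = 83.25
V = 83.25 / 3
V = 27.75
27.75 ft^3


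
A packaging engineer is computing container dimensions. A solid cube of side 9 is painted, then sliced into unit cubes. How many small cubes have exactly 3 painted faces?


Large cube: 9 x 9 x 9, cut into unit cubes.
Cubes with 3 painted faces are at the corners. A cube always has 8 corners.
Count = 8
8 unit cubes


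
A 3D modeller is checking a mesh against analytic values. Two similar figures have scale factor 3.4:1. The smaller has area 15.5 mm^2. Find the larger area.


Linear scale factor k = 3.4
Original area = 15.5 mm^2
Rule: under a linear scaling by k, areas scale by k^2.
k^2 = 3.4^2 = 11.56
New area = 15.5 * 11.56
New area = 179.18
179.18 mm^2


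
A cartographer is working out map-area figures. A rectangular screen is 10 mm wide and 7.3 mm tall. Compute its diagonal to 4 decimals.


Shape: rectangle (diagonal via Pythagoras)
Sides: 10 mm and 7.3 mm
Formula: d = sqrt(l^2 + w^2)
l^2 = 100, w^2 = 53.29
l^2 + w^2 = 153.29
d = sqrt(153.29)
d = 12.381
12.381 mm


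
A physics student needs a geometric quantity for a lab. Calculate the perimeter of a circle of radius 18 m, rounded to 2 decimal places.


Shape: circle
Radius r = 18 m
Formula: C = 2 * pi * r
C = 2 * pi * 18
C = 36 * pi
C = 113.1
113.1 m


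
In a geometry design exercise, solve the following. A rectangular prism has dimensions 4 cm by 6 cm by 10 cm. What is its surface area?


Shape: rectangular prism
l = 4 cm, w = 6 cm, h = 10 cm
Formula: SA = 2(lw + lh + wh)
lw = 24, lh = 40, wh = 60
lw + lh + wh = 124
SA = 2 * 124
SA = 248
248 cm^2


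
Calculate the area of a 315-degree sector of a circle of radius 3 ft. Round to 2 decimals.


Shape: circular sector
Radius r = 3 ft, Angle = 315 degrees
Formula: A = (angle/360) * pi * r^2
r^2 = 9
Fraction of circle = 315/360
A = (315/360) * pi * 9
A = 7.875 * pi
A = 24.74
24.74 ft^2


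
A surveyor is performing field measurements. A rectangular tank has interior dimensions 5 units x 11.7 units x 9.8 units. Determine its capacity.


Shape: rectangular prism
l = 5 units, w = 11.7 units, h = 9.8 units
Formula: V = l * w * h
V = 5 * 11.7 * 9.8
V = 58.5 * 9.8
V = 573.3
573.3 units^3


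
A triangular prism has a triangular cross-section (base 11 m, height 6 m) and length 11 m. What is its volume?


Shape: triangular prism
Triangle base = 11 m, triangle height = 6 m, prism length L = 11 m
Formula: V = (1/2 * b * h_tri) * L
Cross-section area = 0.5 * 11 * 6 = 33
V = 33 * 11
V = 363
363 m^3


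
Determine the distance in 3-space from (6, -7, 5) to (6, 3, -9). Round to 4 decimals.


3D distance between two points
P1 = (6, -7, 5), P2 = (6, 3, -9)
Formula: d = sqrt((x2-x1)^2 + (y2-y1)^2 + (z2-z1)^2)
dx = 6 - 6 = 0
dy = 3 - -7 = 10
dz = -9 - 5 = -14
dx^2 + dy^2 + dz^2 = 0 + 100 + 196 = 296
d = sqrt(296)
d = 17.2047
17.2047 units


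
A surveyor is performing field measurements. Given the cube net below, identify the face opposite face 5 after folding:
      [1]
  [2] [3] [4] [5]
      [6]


Net: cross layout. Take square 3 as the base (bottom).
Fold the four squares in the horizontal row up around 3: 2 -> left, 4 -> right, 5 wraps to the top.
Fold 1 and 6 up from 3: 1 -> back, 6 -> front.
Opposite pairs are therefore: (1, 6), (2, 4), (3, 5).
Face 5 is opposite face 3.
face 3


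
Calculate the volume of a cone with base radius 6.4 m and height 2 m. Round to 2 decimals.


Shape: cone
Radius r = 6.4 m, Height h = 2 m
Formula: V = (1/3) * pi * r^2 * h
r^2 = 40.96
pi * r^2 * h = pi * 40.96 * 2 = 81.92 * pi
V = 81.92 * pi / 3
V = 85.79
85.79 m^3


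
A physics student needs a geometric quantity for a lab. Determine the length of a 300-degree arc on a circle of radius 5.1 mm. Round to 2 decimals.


Shape: circular arc
Radius r = 5.1 mm, Angle = 300 degrees
Formula: L = (angle/360) * 2 * pi * r
2 * pi * r = 10.2 * pi
L = (300/360) * 10.2 * pi
L = 8.5 * pi
L = 26.7
26.7 mm


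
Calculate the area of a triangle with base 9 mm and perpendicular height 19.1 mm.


Shape: triangle
Base b = 9 mm, Height h = 19.1 mm
Formula: A = (1/2) * b * h
A = 0.5 * 9 * 19.1
A = 0.5 * 171.9
A = 85.95
85.95 mm^2


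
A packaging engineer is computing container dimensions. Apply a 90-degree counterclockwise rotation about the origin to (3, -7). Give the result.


Transformation: rotation about the origin
Original point: (3, -7)
Rule for 90 deg counterclockwise: (x, y) -> (-y, x)
Apply: (3, -7) -> (7, 3)
(7, 3)


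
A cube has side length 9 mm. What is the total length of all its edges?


Shape: cube
Side s = 9 mm
A cube has 12 edges, all equal.
Formula: total edge length = 12 * s
Total = 12 * 9
Total = 108
108 mm


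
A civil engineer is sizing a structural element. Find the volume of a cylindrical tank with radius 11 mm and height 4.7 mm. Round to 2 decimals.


Shape: cylinder
Radius r = 11 mm, Height h = 4.7 mm
Formula: V = pi * r^2 * h
r^2 = 121
V = pi * 121 * 4.7
V = 568.7 * pi
V = 1786.62
1786.62 mm^3


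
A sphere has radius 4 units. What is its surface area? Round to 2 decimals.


Shape: sphere
Radius r = 4 units
Formula: SA = 4 * pi * r^2
r^2 = 16
SA = 4 * pi * 16
SA = 64 * pi
SA = 201.06
201.06 units^2


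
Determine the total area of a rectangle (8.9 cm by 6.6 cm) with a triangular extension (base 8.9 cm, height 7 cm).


Composite shape: rectangle + triangle
Rectangle area = 8.9 * 6.6 = 58.74
Triangle area = 0.5 * 8.9 * 7 = 31.15
Total = 58.74 + 31.15
Total = 89.89
89.89 cm^2


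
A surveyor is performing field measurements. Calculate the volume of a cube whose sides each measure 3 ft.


Shape: cube
Side s = 3 ft
Formula: V = s^3
V = 3 * 3 * 3
V = 9 * 3
V = 27
27 ft^3


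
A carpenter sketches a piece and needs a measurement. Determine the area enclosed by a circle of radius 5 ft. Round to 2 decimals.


Shape: circle
Radius r = 5 ft
Formula: A = pi * r^2
r^2 = 5^2 = 25
A = pi * 25
A = 78.54
78.54 ft^2


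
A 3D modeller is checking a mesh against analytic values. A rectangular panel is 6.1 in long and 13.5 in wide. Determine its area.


Shape: rectangle
Length l = 6.1 in, Width w = 13.5 in
Formula: A = l * w
A = 6.1 * 13.5
A = 82.35
82.35 in^2


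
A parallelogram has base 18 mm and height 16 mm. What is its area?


Shape: parallelogram
Base b = 18 mm, Height h = 16 mm
Formula: A = b * h
A = 18 * 16
A = 288
288 mm^2


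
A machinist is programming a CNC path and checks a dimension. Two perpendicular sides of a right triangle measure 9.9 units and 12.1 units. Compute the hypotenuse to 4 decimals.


Shape: right triangle
Legs a = 9.9 units, b = 12.1 units
Formula: c = sqrt(a^2 + b^2)
a^2 = 98.01, b^2 = 146.41
a^2 + b^2 = 244.42
c = sqrt(244.42)
c = 15.6339
15.6339 units


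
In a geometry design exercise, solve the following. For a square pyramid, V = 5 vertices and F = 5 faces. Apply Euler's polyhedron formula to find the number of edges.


Polyhedron: square pyramid
Euler's formula for convex polyhedra: V - E + F = 2
Given: V = 5 vertices and F = 5 faces
Solve for E:
E = V + F - 2 = 5 + 5 - 2 = 8
8 edges


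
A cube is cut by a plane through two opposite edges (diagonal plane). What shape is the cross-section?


Solid: cube
Cutting plane: through two opposite edges (diagonal plane)
Visualize the intersection of the plane with the solid's surface.
The boundary of the cut region is a rectangle.
rectangle


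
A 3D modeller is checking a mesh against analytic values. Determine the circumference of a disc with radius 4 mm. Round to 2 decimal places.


Shape: circle
Radius r = 4 mm
Formula: C = 2 * pi * r
C = 2 * pi * 4
C = 8 * pi
C = 25.13
25.13 mm


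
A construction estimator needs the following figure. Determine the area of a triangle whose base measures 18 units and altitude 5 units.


Shape: triangle
Base b = 18 units, Height h = 5 units
Formula: A = (1/2) * b * h
A = 0.5 * 18 * 5
A = 0.5 * 90
A = 45
45 units^2


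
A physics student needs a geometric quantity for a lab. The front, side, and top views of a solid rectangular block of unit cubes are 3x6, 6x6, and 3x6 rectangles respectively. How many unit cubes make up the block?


Orthographic views of a solid rectangular block:
Front view 3 x 6 -> length = 3, height = 6
Side view 6 x 6 -> width = 6, height = 6 (consistent)
Top view 3 x 6 -> confirms length = 3, width = 6
The block is 3 x 6 x 6.
Total unit cubes = 3 * 6 * 6 = 108
108 unit cubes


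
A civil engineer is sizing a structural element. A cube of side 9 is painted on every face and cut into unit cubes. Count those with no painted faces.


Large cube: 9 x 9 x 9, cut into unit cubes.
n = 9, so n - 2 = 7
Unpainted cubes form the interior (n - 2)^3 block.
(n - 2)^3 = 7^3 = 343
343 unit cubes


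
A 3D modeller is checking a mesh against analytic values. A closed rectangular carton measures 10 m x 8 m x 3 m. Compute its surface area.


Shape: rectangular prism
l = 10 m, w = 8 m, h = 3 m
Formula: SA = 2(lw + lh + wh)
lw = 80, lh = 30, wh = 24
lw + lh + wh = 134
SA = 2 * 134
SA = 268
268 m^2


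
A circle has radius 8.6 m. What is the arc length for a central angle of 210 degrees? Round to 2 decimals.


Shape: circular arc
Radius r = 8.6 m, Angle = 210 degrees
Formula: L = (angle/360) * 2 * pi * r
2 * pi * r = 17.2 * pi
L = (210/360) * 17.2 * pi
L = 10.033333 * pi
L = 31.52
31.52 m


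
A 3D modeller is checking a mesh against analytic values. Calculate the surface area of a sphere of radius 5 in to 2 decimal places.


Shape: sphere
Radius r = 5 in
Formula: SA = 4 * pi * r^2
r^2 = 25
SA = 4 * pi * 25
SA = 100 * pi
SA = 314.16
314.16 in^2


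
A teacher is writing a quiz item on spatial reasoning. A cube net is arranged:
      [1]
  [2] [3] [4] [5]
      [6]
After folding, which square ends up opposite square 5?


Net: cross layout. Take square 3 as the base (bottom).
Fold the four squares in the horizontal row up around 3: 2 -> left, 4 -> right, 5 wraps to the top.
Fold 1 and 6 up from 3: 1 -> back, 6 -> front.
Opposite pairs are therefore: (1, 6), (2, 4), (3, 5).
Face 5 is opposite face 3.
face 3


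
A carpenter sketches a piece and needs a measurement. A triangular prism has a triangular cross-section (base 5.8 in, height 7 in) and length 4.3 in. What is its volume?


Shape: triangular prism
Triangle base = 5.8 in, triangle height = 7 in, prism length L = 4.3 in
Formula: V = (1/2 * b * h_tri) * L
Cross-section area = 0.5 * 5.8 * 7 = 20.3
V = 20.3 * 4.3
V = 87.29
87.29 in^3


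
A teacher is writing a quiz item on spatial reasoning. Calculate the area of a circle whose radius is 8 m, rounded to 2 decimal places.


Shape: circle
Radius r = 8 m
Formula: A = pi * r^2
r^2 = 8^2 = 64
A = pi * 64
A = 201.06
201.06 m^2


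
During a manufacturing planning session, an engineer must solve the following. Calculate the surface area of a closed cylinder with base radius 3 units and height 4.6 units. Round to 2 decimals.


Shape: closed cylinder
Radius r = 3 units, Height h = 4.6 units
Formula: SA = 2*pi*r^2 + 2*pi*r*h = 2*pi*r*(r + h)
r + h = 7.6
2 * r * (r + h) = 2 * 3 * 7.6 = 45.6
SA = 45.6 * pi
SA = 143.26
143.26 units^2


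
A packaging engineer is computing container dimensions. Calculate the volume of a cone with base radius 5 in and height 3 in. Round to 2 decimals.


Shape: cone
Radius r = 5 in, Height h = 3 in
Formula: V = (1/3) * pi * r^2 * h
r^2 = 25
pi * r^2 * h = pi * 25 * 3 = 75 * pi
V = 75 * pi / 3
V = 78.54
78.54 in^3


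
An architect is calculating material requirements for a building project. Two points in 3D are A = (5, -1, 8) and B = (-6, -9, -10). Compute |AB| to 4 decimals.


3D distance between two points
P1 = (5, -1, 8), P2 = (-6, -9, -10)
Formula: d = sqrt((x2-x1)^2 + (y2-y1)^2 + (z2-z1)^2)
dx = -6 - 5 = -11
dy = -9 - -1 = -8
dz = -10 - 8 = -18
dx^2 + dy^2 + dz^2 = 121 + 64 + 324 = 509
d = sqrt(509)
d = 22.561
22.561 units


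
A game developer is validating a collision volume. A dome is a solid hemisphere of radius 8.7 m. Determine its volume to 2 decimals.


Shape: hemisphere (half of a sphere)
Radius r = 8.7 m
Formula: V = (1/2) * (4/3) * pi * r^3 = (2/3) * pi * r^3
r^3 = 658.503
(2/3) * 658.503 = 439.002
V = 439.002 * pi
V = 1379.17
1379.17 m^3


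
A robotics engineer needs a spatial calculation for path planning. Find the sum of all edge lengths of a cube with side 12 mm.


Shape: cube
Side s = 12 mm
A cube has 12 edges, all equal.
Formula: total edge length = 12 * s
Total = 12 * 12
Total = 144
144 mm


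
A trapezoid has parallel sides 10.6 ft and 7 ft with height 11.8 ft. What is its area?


Shape: trapezoid
Parallel sides a = 10.6 ft, b = 7 ft; Height h = 11.8 ft
Formula: A = (a + b) * h / 2
a + b = 10.6 + 7 = 17.6
A = 17.6 * 11.8 / 2
A = 207.68 / 2
A = 103.84
103.84 ft^2


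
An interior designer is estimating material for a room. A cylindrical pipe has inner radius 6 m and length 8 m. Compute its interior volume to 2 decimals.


Shape: cylinder
Radius r = 6 m, Height h = 8 m
Formula: V = pi * r^2 * h
r^2 = 36
V = pi * 36 * 8
V = 288 * pi
V = 904.78
904.78 m^3


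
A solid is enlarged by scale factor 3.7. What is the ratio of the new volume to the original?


Linear scale factor k = 3.7
Rule: under a linear scaling by k, volumes scale by k^3.
k^3 = 3.7 * 3.7 * 3.7
k^3 = 13.69 * 3.7
k^3 = 50.653
Volume scales by a factor of 50.653.
50.653 (dimensionless)


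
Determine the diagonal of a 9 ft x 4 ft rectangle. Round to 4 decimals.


Shape: rectangle (diagonal via Pythagoras)
Sides: 9 ft and 4 ft
Formula: d = sqrt(l^2 + w^2)
l^2 = 81, w^2 = 16
l^2 + w^2 = 97
d = sqrt(97)
d = 9.8489
9.8489 ft


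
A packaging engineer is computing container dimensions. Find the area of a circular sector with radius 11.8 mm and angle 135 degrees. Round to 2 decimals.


Shape: circular sector
Radius r = 11.8 mm, Angle = 135 degrees
Formula: A = (angle/360) * pi * r^2
r^2 = 139.24
Fraction of circle = 135/360
A = (135/360) * pi * 139.24
A = 52.215 * pi
A = 164.04
164.04 mm^2


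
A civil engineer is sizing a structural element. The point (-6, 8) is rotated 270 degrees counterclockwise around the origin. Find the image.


Transformation: rotation about the origin
Original point: (-6, 8)
Rule for 270 deg counterclockwise: (x, y) -> (y, -x)
Apply: (-6, 8) -> (8, 6)
(8, 6)


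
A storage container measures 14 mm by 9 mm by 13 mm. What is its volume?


Shape: rectangular prism
l = 14 mm, w = 9 mm, h = 13 mm
Formula: V = l * w * h
V = 14 * 9 * 13
V = 126 * 13
V = 1638
1638 mm^3


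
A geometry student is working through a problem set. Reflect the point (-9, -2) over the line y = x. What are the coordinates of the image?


Transformation: reflection
Original point: (-9, -2)
Rule for reflection over y = x: (x, y) -> (y, x)
Apply: (-9, -2) -> (-2, -9)
(-2, -9)


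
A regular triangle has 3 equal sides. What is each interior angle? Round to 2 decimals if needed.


Shape: regular triangle (3 sides)
Formula: interior angle = (n - 2) * 180 / n
(n - 2) = 1
(n - 2) * 180 = 180
angle = 180 / 3
angle = 60
60 degrees


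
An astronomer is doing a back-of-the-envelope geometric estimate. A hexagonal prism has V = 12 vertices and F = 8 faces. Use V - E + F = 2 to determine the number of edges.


Polyhedron: hexagonal prism
Euler's formula for convex polyhedra: V - E + F = 2
Given: V = 12 vertices and F = 8 faces
Solve for E:
E = V + F - 2 = 12 + 8 - 2 = 18
18 edges


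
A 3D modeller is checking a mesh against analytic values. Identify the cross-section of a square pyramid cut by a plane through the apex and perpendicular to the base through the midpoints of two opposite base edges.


Solid: square pyramid
Cutting plane: through the apex and perpendicular to the base through the midpoints of two opposite base edges
Visualize the intersection of the plane with the solid's surface.
The boundary of the cut region is a isosceles triangle.
isosceles triangle


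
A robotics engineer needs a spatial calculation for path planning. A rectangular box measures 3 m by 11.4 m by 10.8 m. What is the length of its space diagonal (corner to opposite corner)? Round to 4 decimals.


Shape: rectangular box (space diagonal)
l = 3 m, w = 11.4 m, h = 10.8 m
Visualize: the diagonal of the base, then a right triangle with that diagonal and the height.
Formula: d = sqrt(l^2 + w^2 + h^2)
l^2 + w^2 + h^2 = 9 + 129.96 + 116.64 = 255.6
d = sqrt(255.6)
d = 15.9875
15.9875 m


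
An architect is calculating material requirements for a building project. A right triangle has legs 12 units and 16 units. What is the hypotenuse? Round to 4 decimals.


Shape: right triangle
Legs a = 12 units, b = 16 units
Formula: c = sqrt(a^2 + b^2)
a^2 = 144, b^2 = 256
a^2 + b^2 = 400
c = sqrt(400)
c = 20.0
20 units


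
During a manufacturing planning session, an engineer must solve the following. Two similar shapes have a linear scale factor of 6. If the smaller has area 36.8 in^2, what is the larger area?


Linear scale factor k = 6
Original area = 36.8 in^2
Rule: under a linear scaling by k, areas scale by k^2.
k^2 = 6^2 = 36
New area = 36.8 * 36
New area = 1324.8
1324.8 in^2


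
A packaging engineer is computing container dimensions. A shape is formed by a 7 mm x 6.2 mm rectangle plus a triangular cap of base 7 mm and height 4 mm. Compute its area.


Composite shape: rectangle + triangle
Rectangle area = 7 * 6.2 = 43.4
Triangle area = 0.5 * 7 * 4 = 14
Total = 43.4 + 14
Total = 57.4
57.4 mm^2


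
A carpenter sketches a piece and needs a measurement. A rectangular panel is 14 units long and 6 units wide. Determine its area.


Shape: rectangle
Length l = 14 units, Width w = 6 units
Formula: A = l * w
A = 14 * 6
A = 84
84 units^2


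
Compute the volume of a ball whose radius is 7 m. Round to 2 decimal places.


Shape: sphere
Radius r = 7 m
Formula: V = (4/3) * pi * r^3
r^3 = 343
(4/3) * 343 = 457.333333
V = 457.333333 * pi
V = 1436.76
1436.76 m^3


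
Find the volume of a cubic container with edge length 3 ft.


Shape: cube
Side s = 3 ft
Formula: V = s^3
V = 3 * 3 * 3
V = 9 * 3
V = 27
27 ft^3


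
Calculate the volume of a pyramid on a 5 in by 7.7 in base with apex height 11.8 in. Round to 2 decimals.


Shape: rectangular pyramid
Base: 5 in x 7.7 in, Height h = 11.8 in
Formula: V = (1/3) * base_area * h
base_area = 5 * 7.7 = 38.5
base_area * h = 38.5 * 11.8 = 454.3
V = 454.3 / 3
V = 151.43
151.43 in^3


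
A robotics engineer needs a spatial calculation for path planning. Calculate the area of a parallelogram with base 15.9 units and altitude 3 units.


Shape: parallelogram
Base b = 15.9 units, Height h = 3 units
Formula: A = b * h
A = 15.9 * 3
A = 47.7
47.7 units^2


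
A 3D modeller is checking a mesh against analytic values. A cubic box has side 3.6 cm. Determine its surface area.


Shape: cube
Side s = 3.6 cm
A cube has 6 square faces.
Formula: SA = 6 * s^2
s^2 = 12.96
SA = 6 * 12.96
SA = 77.76
77.76 cm^2


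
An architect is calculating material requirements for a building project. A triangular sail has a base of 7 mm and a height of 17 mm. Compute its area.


Shape: triangle
Base b = 7 mm, Height h = 17 mm
Formula: A = (1/2) * b * h
A = 0.5 * 7 * 17
A = 0.5 * 119
A = 59.5
59.5 mm^2


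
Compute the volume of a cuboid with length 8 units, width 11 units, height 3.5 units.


Shape: rectangular prism
l = 8 units, w = 11 units, h = 3.5 units
Formula: V = l * w * h
V = 8 * 11 * 3.5
V = 88 * 3.5
V = 308
308 units^3


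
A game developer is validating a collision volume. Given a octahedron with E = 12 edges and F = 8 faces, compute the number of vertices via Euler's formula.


Polyhedron: octahedron
Euler's formula for convex polyhedra: V - E + F = 2
Given: E = 12 edges and F = 8 faces
Solve for V:
V = 2 + E - F = 2 + 12 - 8 = 6
6 vertices


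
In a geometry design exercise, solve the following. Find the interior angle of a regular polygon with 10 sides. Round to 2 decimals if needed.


Shape: regular decagon (10 sides)
Formula: interior angle = (n - 2) * 180 / n
(n - 2) = 8
(n - 2) * 180 = 1440
angle = 1440 / 10
angle = 144
144 degrees


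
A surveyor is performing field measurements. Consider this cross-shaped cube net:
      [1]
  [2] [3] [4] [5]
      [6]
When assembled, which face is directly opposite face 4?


Net: cross layout. Take square 3 as the base (bottom).
Fold the four squares in the horizontal row up around 3: 2 -> left, 4 -> right, 5 wraps to the top.
Fold 1 and 6 up from 3: 1 -> back, 6 -> front.
Opposite pairs are therefore: (1, 6), (2, 4), (3, 5).
Face 4 is opposite face 2.
face 2


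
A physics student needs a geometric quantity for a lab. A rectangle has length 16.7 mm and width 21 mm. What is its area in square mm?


Shape: rectangle
Length l = 16.7 mm, Width w = 21 mm
Formula: A = l * w
A = 16.7 * 21
A = 350.7
350.7 mm^2


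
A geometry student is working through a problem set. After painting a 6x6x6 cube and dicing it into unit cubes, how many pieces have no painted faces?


Large cube: 6 x 6 x 6, cut into unit cubes.
n = 6, so n - 2 = 4
Unpainted cubes form the interior (n - 2)^3 block.
(n - 2)^3 = 4^3 = 64
64 unit cubes


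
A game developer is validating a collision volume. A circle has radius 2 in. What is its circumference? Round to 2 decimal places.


Shape: circle
Radius r = 2 in
Formula: C = 2 * pi * r
C = 2 * pi * 2
C = 4 * pi
C = 12.57
12.57 in


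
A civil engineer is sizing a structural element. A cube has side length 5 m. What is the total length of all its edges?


Shape: cube
Side s = 5 m
A cube has 12 edges, all equal.
Formula: total edge length = 12 * s
Total = 12 * 5
Total = 60
60 m


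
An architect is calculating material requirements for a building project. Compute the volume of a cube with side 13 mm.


Shape: cube
Side s = 13 mm
Formula: V = s^3
V = 13 * 13 * 13
V = 169 * 13
V = 2197
2197 mm^3


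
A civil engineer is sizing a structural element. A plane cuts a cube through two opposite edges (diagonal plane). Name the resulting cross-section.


Solid: cube
Cutting plane: through two opposite edges (diagonal plane)
Visualize the intersection of the plane with the solid's surface.
The boundary of the cut region is a rectangle.
rectangle


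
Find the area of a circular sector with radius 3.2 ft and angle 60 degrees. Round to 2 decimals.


Shape: circular sector
Radius r = 3.2 ft, Angle = 60 degrees
Formula: A = (angle/360) * pi * r^2
r^2 = 10.24
Fraction of circle = 60/360
A = (60/360) * pi * 10.24
A = 1.706667 * pi
A = 5.36
5.36 ft^2


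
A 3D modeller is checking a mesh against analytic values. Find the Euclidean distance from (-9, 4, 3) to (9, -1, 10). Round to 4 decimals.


3D distance between two points
P1 = (-9, 4, 3), P2 = (9, -1, 10)
Formula: d = sqrt((x2-x1)^2 + (y2-y1)^2 + (z2-z1)^2)
dx = 9 - -9 = 18
dy = -1 - 4 = -5
dz = 10 - 3 = 7
dx^2 + dy^2 + dz^2 = 324 + 25 + 49 = 398
d = sqrt(398)
d = 19.9499
19.9499 units


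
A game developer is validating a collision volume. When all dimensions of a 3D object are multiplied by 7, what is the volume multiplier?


Linear scale factor k = 7
Rule: under a linear scaling by k, volumes scale by k^3.
k^3 = 7 * 7 * 7
k^3 = 49 * 7
k^3 = 343
Volume scales by a factor of 343.
343 (dimensionless)


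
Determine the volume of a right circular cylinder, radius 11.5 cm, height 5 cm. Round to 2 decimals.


Shape: cylinder
Radius r = 11.5 cm, Height h = 5 cm
Formula: V = pi * r^2 * h
r^2 = 132.25
V = pi * 132.25 * 5
V = 661.25 * pi
V = 2077.38
2077.38 cm^3


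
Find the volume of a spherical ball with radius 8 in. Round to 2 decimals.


Shape: sphere
Radius r = 8 in
Formula: V = (4/3) * pi * r^3
r^3 = 512
(4/3) * 512 = 682.666667
V = 682.666667 * pi
V = 2144.66
2144.66 in^3


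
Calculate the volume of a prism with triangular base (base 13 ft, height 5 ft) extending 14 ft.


Shape: triangular prism
Triangle base = 13 ft, triangle height = 5 ft, prism length L = 14 ft
Formula: V = (1/2 * b * h_tri) * L
Cross-section area = 0.5 * 13 * 5 = 32.5
V = 32.5 * 14
V = 455
455 ft^3


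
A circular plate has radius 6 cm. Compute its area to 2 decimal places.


Shape: circle
Radius r = 6 cm
Formula: A = pi * r^2
r^2 = 6^2 = 36
A = pi * 36
A = 113.1
113.1 cm^2


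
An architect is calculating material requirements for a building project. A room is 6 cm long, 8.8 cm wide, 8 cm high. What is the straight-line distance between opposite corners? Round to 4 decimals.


Shape: rectangular box (space diagonal)
l = 6 cm, w = 8.8 cm, h = 8 cm
Visualize: the diagonal of the base, then a right triangle with that diagonal and the height.
Formula: d = sqrt(l^2 + w^2 + h^2)
l^2 + w^2 + h^2 = 36 + 77.44 + 64 = 177.44
d = sqrt(177.44)
d = 13.3207
13.3207 cm


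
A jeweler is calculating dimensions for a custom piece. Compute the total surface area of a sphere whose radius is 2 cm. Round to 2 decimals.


Shape: sphere
Radius r = 2 cm
Formula: SA = 4 * pi * r^2
r^2 = 4
SA = 4 * pi * 4
SA = 16 * pi
SA = 50.27
50.27 cm^2


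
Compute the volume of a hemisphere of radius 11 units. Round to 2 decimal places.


Shape: hemisphere (half of a sphere)
Radius r = 11 units
Formula: V = (1/2) * (4/3) * pi * r^3 = (2/3) * pi * r^3
r^3 = 1331
(2/3) * 1331 = 887.333333
V = 887.333333 * pi
V = 2787.64
2787.64 units^3


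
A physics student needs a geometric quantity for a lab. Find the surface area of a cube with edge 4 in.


Shape: cube
Side s = 4 in
A cube has 6 square faces.
Formula: SA = 6 * s^2
s^2 = 16
SA = 6 * 16
SA = 96
96 in^2


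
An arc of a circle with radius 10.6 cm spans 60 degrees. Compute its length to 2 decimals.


Shape: circular arc
Radius r = 10.6 cm, Angle = 60 degrees
Formula: L = (angle/360) * 2 * pi * r
2 * pi * r = 21.2 * pi
L = (60/360) * 21.2 * pi
L = 3.533333 * pi
L = 11.1
11.1 cm


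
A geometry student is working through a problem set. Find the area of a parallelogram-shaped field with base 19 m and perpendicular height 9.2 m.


Shape: parallelogram
Base b = 19 m, Height h = 9.2 m
Formula: A = b * h
A = 19 * 9.2
A = 174.8
174.8 m^2


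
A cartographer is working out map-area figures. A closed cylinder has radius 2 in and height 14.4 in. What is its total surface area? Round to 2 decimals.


Shape: closed cylinder
Radius r = 2 in, Height h = 14.4 in
Formula: SA = 2*pi*r^2 + 2*pi*r*h = 2*pi*r*(r + h)
r + h = 16.4
2 * r * (r + h) = 2 * 2 * 16.4 = 65.6
SA = 65.6 * pi
SA = 206.09
206.09 in^2


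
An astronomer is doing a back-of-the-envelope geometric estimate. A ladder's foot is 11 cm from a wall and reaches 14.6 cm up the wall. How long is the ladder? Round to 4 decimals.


Shape: right triangle
Legs a = 11 cm, b = 14.6 cm
Formula: c = sqrt(a^2 + b^2)
a^2 = 121, b^2 = 213.16
a^2 + b^2 = 334.16
c = sqrt(334.16)
c = 18.28
18.28 cm


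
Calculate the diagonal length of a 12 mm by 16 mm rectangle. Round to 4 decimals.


Shape: rectangle (diagonal via Pythagoras)
Sides: 12 mm and 16 mm
Formula: d = sqrt(l^2 + w^2)
l^2 = 144, w^2 = 256
l^2 + w^2 = 400
d = sqrt(400)
d = 20.0
20 mm


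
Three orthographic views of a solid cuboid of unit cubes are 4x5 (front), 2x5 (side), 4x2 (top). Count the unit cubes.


Orthographic views of a solid rectangular block:
Front view 4 x 5 -> length = 4, height = 5
Side view 2 x 5 -> width = 2, height = 5 (consistent)
Top view 4 x 2 -> confirms length = 4, width = 2
The block is 4 x 2 x 5.
Total unit cubes = 4 * 2 * 5 = 40
40 unit cubes


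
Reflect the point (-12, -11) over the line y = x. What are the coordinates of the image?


Transformation: reflection
Original point: (-12, -11)
Rule for reflection over y = x: (x, y) -> (y, x)
Apply: (-12, -11) -> (-11, -12)
(-11, -12)


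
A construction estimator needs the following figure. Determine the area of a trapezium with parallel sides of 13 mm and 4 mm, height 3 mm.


Shape: trapezoid
Parallel sides a = 13 mm, b = 4 mm; Height h = 3 mm
Formula: A = (a + b) * h / 2
a + b = 13 + 4 = 17
A = 17 * 3 / 2
A = 51 / 2
A = 25.5
25.5 mm^2


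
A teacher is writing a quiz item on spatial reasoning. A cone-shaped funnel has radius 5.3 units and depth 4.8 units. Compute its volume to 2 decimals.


Shape: cone
Radius r = 5.3 units, Height h = 4.8 units
Formula: V = (1/3) * pi * r^2 * h
r^2 = 28.09
pi * r^2 * h = pi * 28.09 * 4.8 = 134.832 * pi
V = 134.832 * pi / 3
V = 141.2
141.2 units^3


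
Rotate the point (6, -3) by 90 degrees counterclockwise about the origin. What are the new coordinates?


Transformation: rotation about the origin
Original point: (6, -3)
Rule for 90 deg counterclockwise: (x, y) -> (-y, x)
Apply: (6, -3) -> (3, 6)
(3, 6)


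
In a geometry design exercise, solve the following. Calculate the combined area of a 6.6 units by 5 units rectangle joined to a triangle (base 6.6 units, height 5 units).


Composite shape: rectangle + triangle
Rectangle area = 6.6 * 5 = 33
Triangle area = 0.5 * 6.6 * 5 = 16.5
Total = 33 + 16.5
Total = 49.5
49.5 units^2


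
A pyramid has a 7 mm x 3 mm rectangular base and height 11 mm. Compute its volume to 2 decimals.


Shape: rectangular pyramid
Base: 7 mm x 3 mm, Height h = 11 mm
Formula: V = (1/3) * base_area * h
base_area = 7 * 3 = 21
base_area * h = 21 * 11 = 231
V = 231 / 3
V = 77
77 mm^3


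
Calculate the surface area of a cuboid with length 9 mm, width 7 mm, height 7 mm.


Shape: rectangular prism
l = 9 mm, w = 7 mm, h = 7 mm
Formula: SA = 2(lw + lh + wh)
lw = 63, lh = 63, wh = 49
lw + lh + wh = 175
SA = 2 * 175
SA = 350
350 mm^2


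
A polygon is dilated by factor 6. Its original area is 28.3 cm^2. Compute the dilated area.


Linear scale factor k = 6
Original area = 28.3 cm^2
Rule: under a linear scaling by k, areas scale by k^2.
k^2 = 6^2 = 36
New area = 28.3 * 36
New area = 1018.8
1018.8 cm^2


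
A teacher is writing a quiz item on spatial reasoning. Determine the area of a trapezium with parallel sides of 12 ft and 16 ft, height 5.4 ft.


Shape: trapezoid
Parallel sides a = 12 ft, b = 16 ft; Height h = 5.4 ft
Formula: A = (a + b) * h / 2
a + b = 12 + 16 = 28
A = 28 * 5.4 / 2
A = 151.2 / 2
A = 75.6
75.6 ft^2


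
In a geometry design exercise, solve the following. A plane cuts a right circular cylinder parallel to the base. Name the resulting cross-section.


Solid: right circular cylinder
Cutting plane: parallel to the base
Visualize the intersection of the plane with the solid's surface.
The boundary of the cut region is a circle.
circle


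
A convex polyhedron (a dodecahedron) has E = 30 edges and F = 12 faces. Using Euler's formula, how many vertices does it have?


Polyhedron: dodecahedron
Euler's formula for convex polyhedra: V - E + F = 2
Given: E = 30 edges and F = 12 faces
Solve for V:
V = 2 + E - F = 2 + 30 - 12 = 20
20 vertices


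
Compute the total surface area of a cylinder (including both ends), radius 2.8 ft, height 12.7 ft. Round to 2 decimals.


Shape: closed cylinder
Radius r = 2.8 ft, Height h = 12.7 ft
Formula: SA = 2*pi*r^2 + 2*pi*r*h = 2*pi*r*(r + h)
r + h = 15.5
2 * r * (r + h) = 2 * 2.8 * 15.5 = 86.8
SA = 86.8 * pi
SA = 272.69
272.69 ft^2


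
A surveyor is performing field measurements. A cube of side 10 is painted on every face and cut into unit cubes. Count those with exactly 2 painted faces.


Large cube: 10 x 10 x 10, cut into unit cubes.
n = 10, so n - 2 = 8
Cubes with 2 painted faces lie along the edges, excluding corners.
A cube has 12 edges; each contributes (n - 2) = 8 such cubes.
Count = 12 * 8 = 96
96 unit cubes


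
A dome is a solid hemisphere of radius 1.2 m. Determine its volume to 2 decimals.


Shape: hemisphere (half of a sphere)
Radius r = 1.2 m
Formula: V = (1/2) * (4/3) * pi * r^3 = (2/3) * pi * r^3
r^3 = 1.728
(2/3) * 1.728 = 1.152
V = 1.152 * pi
V = 3.62
3.62 m^3


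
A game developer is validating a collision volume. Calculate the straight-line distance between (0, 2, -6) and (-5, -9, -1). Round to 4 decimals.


3D distance between two points
P1 = (0, 2, -6), P2 = (-5, -9, -1)
Formula: d = sqrt((x2-x1)^2 + (y2-y1)^2 + (z2-z1)^2)
dx = -5 - 0 = -5
dy = -9 - 2 = -11
dz = -1 - -6 = 5
dx^2 + dy^2 + dz^2 = 25 + 121 + 25 = 171
d = sqrt(171)
d = 13.0767
13.0767 units


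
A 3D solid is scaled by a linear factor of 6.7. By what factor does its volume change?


Linear scale factor k = 6.7
Rule: under a linear scaling by k, volumes scale by k^3.
k^3 = 6.7 * 6.7 * 6.7
k^3 = 44.89 * 6.7
k^3 = 300.763
Volume scales by a factor of 300.763.
300.763 (dimensionless)


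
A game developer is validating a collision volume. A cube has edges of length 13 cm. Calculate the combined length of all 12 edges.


Shape: cube
Side s = 13 cm
A cube has 12 edges, all equal.
Formula: total edge length = 12 * s
Total = 12 * 13
Total = 156
156 cm


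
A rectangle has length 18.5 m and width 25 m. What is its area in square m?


Shape: rectangle
Length l = 18.5 m, Width w = 25 m
Formula: A = l * w
A = 18.5 * 25
A = 462.5
462.5 m^2


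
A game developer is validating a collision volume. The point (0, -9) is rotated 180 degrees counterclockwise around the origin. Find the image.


Transformation: rotation about the origin
Original point: (0, -9)
Rule for 180 deg: (x, y) -> (-x, -y)
Apply: (0, -9) -> (0, 9)
(0, 9)


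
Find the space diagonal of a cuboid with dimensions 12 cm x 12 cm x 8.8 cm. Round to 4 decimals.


Shape: rectangular box (space diagonal)
l = 12 cm, w = 12 cm, h = 8.8 cm
Visualize: the diagonal of the base, then a right triangle with that diagonal and the height.
Formula: d = sqrt(l^2 + w^2 + h^2)
l^2 + w^2 + h^2 = 144 + 144 + 77.44 = 365.44
d = sqrt(365.44)
d = 19.1165
19.1165 cm


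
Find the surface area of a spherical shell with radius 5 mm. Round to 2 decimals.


Shape: sphere
Radius r = 5 mm
Formula: SA = 4 * pi * r^2
r^2 = 25
SA = 4 * pi * 25
SA = 100 * pi
SA = 314.16
314.16 mm^2


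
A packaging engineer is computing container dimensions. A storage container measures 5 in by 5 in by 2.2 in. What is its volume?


Shape: rectangular prism
l = 5 in, w = 5 in, h = 2.2 in
Formula: V = l * w * h
V = 5 * 5 * 2.2
V = 25 * 2.2
V = 55
55 in^3


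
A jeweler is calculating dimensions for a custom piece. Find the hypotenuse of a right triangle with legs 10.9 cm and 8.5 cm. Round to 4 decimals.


Shape: right triangle
Legs a = 10.9 cm, b = 8.5 cm
Formula: c = sqrt(a^2 + b^2)
a^2 = 118.81, b^2 = 72.25
a^2 + b^2 = 191.06
c = sqrt(191.06)
c = 13.8224
13.8224 cm


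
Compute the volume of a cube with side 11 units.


Shape: cube
Side s = 11 units
Formula: V = s^3
V = 11 * 11 * 11
V = 121 * 11
V = 1331
1331 units^3


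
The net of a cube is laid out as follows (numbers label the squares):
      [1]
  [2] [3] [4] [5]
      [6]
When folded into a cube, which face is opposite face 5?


Net: cross layout. Take square 3 as the base (bottom).
Fold the four squares in the horizontal row up around 3: 2 -> left, 4 -> right, 5 wraps to the top.
Fold 1 and 6 up from 3: 1 -> back, 6 -> front.
Opposite pairs are therefore: (1, 6), (2, 4), (3, 5).
Face 5 is opposite face 3.
face 3


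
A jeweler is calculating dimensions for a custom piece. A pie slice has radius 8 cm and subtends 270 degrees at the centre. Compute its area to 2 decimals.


Shape: circular sector
Radius r = 8 cm, Angle = 270 degrees
Formula: A = (angle/360) * pi * r^2
r^2 = 64
Fraction of circle = 270/360
A = (270/360) * pi * 64
A = 48 * pi
A = 150.8
150.8 cm^2


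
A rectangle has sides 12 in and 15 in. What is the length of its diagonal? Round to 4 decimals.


Shape: rectangle (diagonal via Pythagoras)
Sides: 12 in and 15 in
Formula: d = sqrt(l^2 + w^2)
l^2 = 144, w^2 = 225
l^2 + w^2 = 369
d = sqrt(369)
d = 19.2094
19.2094 in


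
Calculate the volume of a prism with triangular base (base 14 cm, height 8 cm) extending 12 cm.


Shape: triangular prism
Triangle base = 14 cm, triangle height = 8 cm, prism length L = 12 cm
Formula: V = (1/2 * b * h_tri) * L
Cross-section area = 0.5 * 14 * 8 = 56
V = 56 * 12
V = 672
672 cm^3


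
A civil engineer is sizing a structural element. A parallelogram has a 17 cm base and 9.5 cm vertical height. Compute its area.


Shape: parallelogram
Base b = 17 cm, Height h = 9.5 cm
Formula: A = b * h
A = 17 * 9.5
A = 161.5
161.5 cm^2


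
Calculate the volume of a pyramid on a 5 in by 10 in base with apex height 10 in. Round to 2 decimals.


Shape: rectangular pyramid
Base: 5 in x 10 in, Height h = 10 in
Formula: V = (1/3) * base_area * h
base_area = 5 * 10 = 50
base_area * h = 50 * 10 = 500
V = 500 / 3
V = 166.67
166.67 in^3
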